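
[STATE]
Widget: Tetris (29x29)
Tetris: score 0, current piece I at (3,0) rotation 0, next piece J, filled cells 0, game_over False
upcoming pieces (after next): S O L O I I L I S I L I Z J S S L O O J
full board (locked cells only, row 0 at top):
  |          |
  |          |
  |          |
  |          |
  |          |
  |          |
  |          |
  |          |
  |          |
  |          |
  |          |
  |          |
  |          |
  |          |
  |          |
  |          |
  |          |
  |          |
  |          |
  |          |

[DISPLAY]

   ████   │Next:             
          │█                 
          │███               
          │                  
          │                  
          │                  
          │Score:            
          │0                 
          │                  
          │                  
          │                  
          │                  
          │                  
          │                  
          │                  
          │                  
          │                  
          │                  
          │                  
          │                  
          │                  
          │                  
          │                  
          │                  
          │                  
          │                  
          │                  
          │                  
          │                  


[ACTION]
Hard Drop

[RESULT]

   █      │Next:             
   ███    │ ░░               
          │░░                
          │                  
          │                  
          │                  
          │Score:            
          │0                 
          │                  
          │                  
          │                  
          │                  
          │                  
          │                  
          │                  
          │                  
          │                  
          │                  
          │                  
   ████   │                  
          │                  
          │                  
          │                  
          │                  
          │                  
          │                  
          │                  
          │                  
          │                  


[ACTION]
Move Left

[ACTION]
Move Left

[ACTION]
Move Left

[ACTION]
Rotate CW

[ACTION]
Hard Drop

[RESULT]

    ░░    │Next:             
   ░░     │▓▓                
          │▓▓                
          │                  
          │                  
          │                  
          │Score:            
          │0                 
          │                  
          │                  
          │                  
          │                  
          │                  
          │                  
          │                  
          │                  
          │                  
██        │                  
█         │                  
█  ████   │                  
          │                  
          │                  
          │                  
          │                  
          │                  
          │                  
          │                  
          │                  
          │                  


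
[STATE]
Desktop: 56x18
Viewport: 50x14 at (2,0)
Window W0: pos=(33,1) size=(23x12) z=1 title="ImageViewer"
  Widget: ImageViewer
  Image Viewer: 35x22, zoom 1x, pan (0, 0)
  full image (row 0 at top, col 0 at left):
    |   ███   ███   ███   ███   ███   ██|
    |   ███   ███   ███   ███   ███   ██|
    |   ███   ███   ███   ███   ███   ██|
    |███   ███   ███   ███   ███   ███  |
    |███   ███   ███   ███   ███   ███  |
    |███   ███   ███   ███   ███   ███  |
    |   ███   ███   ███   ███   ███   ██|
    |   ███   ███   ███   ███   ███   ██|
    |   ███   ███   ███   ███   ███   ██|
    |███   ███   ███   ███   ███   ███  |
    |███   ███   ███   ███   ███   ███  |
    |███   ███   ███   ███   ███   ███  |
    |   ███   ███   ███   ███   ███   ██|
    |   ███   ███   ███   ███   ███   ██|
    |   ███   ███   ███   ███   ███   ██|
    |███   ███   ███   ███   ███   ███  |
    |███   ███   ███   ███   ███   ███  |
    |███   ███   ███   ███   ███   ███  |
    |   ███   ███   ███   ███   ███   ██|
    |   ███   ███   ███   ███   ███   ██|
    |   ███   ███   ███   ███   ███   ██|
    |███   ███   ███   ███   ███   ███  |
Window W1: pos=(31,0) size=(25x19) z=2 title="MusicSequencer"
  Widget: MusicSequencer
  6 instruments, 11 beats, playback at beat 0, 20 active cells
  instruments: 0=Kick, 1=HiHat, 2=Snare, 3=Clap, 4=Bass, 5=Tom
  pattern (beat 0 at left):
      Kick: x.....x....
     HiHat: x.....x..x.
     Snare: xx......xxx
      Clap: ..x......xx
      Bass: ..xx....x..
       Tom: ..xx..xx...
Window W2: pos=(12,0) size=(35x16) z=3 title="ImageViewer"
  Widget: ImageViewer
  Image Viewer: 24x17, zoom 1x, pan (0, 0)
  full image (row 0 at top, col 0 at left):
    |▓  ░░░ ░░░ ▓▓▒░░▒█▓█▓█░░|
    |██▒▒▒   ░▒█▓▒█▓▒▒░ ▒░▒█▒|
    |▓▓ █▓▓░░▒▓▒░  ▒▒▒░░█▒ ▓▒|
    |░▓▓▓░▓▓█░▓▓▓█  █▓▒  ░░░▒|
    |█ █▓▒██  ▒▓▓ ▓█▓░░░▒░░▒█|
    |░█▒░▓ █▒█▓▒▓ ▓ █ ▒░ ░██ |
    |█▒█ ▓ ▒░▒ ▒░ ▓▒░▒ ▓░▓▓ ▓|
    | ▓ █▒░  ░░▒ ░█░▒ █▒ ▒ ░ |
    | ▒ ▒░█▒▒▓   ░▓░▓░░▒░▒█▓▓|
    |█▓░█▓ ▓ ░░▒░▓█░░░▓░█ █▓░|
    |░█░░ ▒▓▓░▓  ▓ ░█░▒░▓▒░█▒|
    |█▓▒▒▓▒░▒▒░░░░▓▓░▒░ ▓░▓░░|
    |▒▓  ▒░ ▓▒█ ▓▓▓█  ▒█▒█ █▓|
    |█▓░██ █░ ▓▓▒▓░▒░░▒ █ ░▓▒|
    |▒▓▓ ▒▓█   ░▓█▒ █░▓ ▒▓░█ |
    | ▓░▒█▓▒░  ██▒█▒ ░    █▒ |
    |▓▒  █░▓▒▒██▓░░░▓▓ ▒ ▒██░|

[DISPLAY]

          ┏━━━━━━━━━━━━━━━━━━━━━━━━━━━━━━━━━┓━━━━━
          ┃ ImageViewer                     ┃     
          ┠─────────────────────────────────┨─────
          ┃▓  ░░░ ░░░ ▓▓▒░░▒█▓█▓█░░         ┃90   
          ┃██▒▒▒   ░▒█▓▒█▓▒▒░ ▒░▒█▒         ┃··   
          ┃▓▓ █▓▓░░▒▓▒░  ▒▒▒░░█▒ ▓▒         ┃█·   
          ┃░▓▓▓░▓▓█░▓▓▓█  █▓▒  ░░░▒         ┃██   
          ┃█ █▓▒██  ▒▓▓ ▓█▓░░░▒░░▒█         ┃██   
          ┃░█▒░▓ █▒█▓▒▓ ▓ █ ▒░ ░██          ┃··   
          ┃█▒█ ▓ ▒░▒ ▒░ ▓▒░▒ ▓░▓▓ ▓         ┃··   
          ┃ ▓ █▒░  ░░▒ ░█░▒ █▒ ▒ ░          ┃     
          ┃ ▒ ▒░█▒▒▓   ░▓░▓░░▒░▒█▓▓         ┃     
          ┃█▓░█▓ ▓ ░░▒░▓█░░░▓░█ █▓░         ┃     
          ┃░█░░ ▒▓▓░▓  ▓ ░█░▒░▓▒░█▒         ┃     


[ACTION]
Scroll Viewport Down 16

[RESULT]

          ┃██▒▒▒   ░▒█▓▒█▓▒▒░ ▒░▒█▒         ┃··   
          ┃▓▓ █▓▓░░▒▓▒░  ▒▒▒░░█▒ ▓▒         ┃█·   
          ┃░▓▓▓░▓▓█░▓▓▓█  █▓▒  ░░░▒         ┃██   
          ┃█ █▓▒██  ▒▓▓ ▓█▓░░░▒░░▒█         ┃██   
          ┃░█▒░▓ █▒█▓▒▓ ▓ █ ▒░ ░██          ┃··   
          ┃█▒█ ▓ ▒░▒ ▒░ ▓▒░▒ ▓░▓▓ ▓         ┃··   
          ┃ ▓ █▒░  ░░▒ ░█░▒ █▒ ▒ ░          ┃     
          ┃ ▒ ▒░█▒▒▓   ░▓░▓░░▒░▒█▓▓         ┃     
          ┃█▓░█▓ ▓ ░░▒░▓█░░░▓░█ █▓░         ┃     
          ┃░█░░ ▒▓▓░▓  ▓ ░█░▒░▓▒░█▒         ┃     
          ┃█▓▒▒▓▒░▒▒░░░░▓▓░▒░ ▓░▓░░         ┃     
          ┗━━━━━━━━━━━━━━━━━━━━━━━━━━━━━━━━━┛     
                             ┃                    
                             ┃                    


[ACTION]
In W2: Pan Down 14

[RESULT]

          ┃ ▓░▒█▓▒░  ██▒█▒ ░    █▒          ┃··   
          ┃▓▒  █░▓▒▒██▓░░░▓▓ ▒ ▒██░         ┃█·   
          ┃                                 ┃██   
          ┃                                 ┃██   
          ┃                                 ┃··   
          ┃                                 ┃··   
          ┃                                 ┃     
          ┃                                 ┃     
          ┃                                 ┃     
          ┃                                 ┃     
          ┃                                 ┃     
          ┗━━━━━━━━━━━━━━━━━━━━━━━━━━━━━━━━━┛     
                             ┃                    
                             ┃                    


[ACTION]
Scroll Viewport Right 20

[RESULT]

      ┃ ▓░▒█▓▒░  ██▒█▒ ░    █▒          ┃··      ┃
      ┃▓▒  █░▓▒▒██▓░░░▓▓ ▒ ▒██░         ┃█·      ┃
      ┃                                 ┃██      ┃
      ┃                                 ┃██      ┃
      ┃                                 ┃··      ┃
      ┃                                 ┃··      ┃
      ┃                                 ┃        ┃
      ┃                                 ┃        ┃
      ┃                                 ┃        ┃
      ┃                                 ┃        ┃
      ┃                                 ┃        ┃
      ┗━━━━━━━━━━━━━━━━━━━━━━━━━━━━━━━━━┛        ┃
                         ┃                       ┃
                         ┃                       ┃


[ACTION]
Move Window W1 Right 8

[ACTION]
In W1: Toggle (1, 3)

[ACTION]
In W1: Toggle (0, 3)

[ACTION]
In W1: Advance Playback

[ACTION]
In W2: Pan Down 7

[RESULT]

      ┃                                 ┃··      ┃
      ┃                                 ┃█·      ┃
      ┃                                 ┃██      ┃
      ┃                                 ┃██      ┃
      ┃                                 ┃··      ┃
      ┃                                 ┃··      ┃
      ┃                                 ┃        ┃
      ┃                                 ┃        ┃
      ┃                                 ┃        ┃
      ┃                                 ┃        ┃
      ┃                                 ┃        ┃
      ┗━━━━━━━━━━━━━━━━━━━━━━━━━━━━━━━━━┛        ┃
                         ┃                       ┃
                         ┃                       ┃


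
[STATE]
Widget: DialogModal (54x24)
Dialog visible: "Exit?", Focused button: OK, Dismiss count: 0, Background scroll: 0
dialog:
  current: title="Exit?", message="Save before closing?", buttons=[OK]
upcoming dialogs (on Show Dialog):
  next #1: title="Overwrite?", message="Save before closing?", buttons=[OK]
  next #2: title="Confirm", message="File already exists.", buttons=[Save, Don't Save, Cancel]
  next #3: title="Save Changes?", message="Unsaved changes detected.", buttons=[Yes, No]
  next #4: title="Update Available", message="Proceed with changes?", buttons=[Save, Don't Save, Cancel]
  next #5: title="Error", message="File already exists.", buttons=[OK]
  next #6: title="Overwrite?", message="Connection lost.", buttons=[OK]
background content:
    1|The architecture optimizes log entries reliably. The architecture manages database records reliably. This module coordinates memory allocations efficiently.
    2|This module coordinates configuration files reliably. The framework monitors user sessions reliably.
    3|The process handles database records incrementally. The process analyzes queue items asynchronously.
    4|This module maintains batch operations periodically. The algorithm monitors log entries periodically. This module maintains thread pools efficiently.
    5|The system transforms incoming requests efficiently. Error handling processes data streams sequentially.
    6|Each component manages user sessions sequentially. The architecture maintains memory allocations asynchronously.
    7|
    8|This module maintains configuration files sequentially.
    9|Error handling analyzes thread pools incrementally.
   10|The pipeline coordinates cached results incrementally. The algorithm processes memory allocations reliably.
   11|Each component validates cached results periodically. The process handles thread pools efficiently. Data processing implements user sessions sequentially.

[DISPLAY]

The architecture optimizes log entries reliably. The a
This module coordinates configuration files reliably. 
The process handles database records incrementally. Th
This module maintains batch operations periodically. T
The system transforms incoming requests efficiently. E
Each component manages user sessions sequentially. The
                                                      
This module maintains configuration files sequentially
Error handling analyzes thread pools incrementally.   
The pipeline co┌──────────────────────┐ incrementally.
Each component │        Exit?         │ periodically. 
               │ Save before closing? │               
               │         [OK]         │               
               └──────────────────────┘               
                                                      
                                                      
                                                      
                                                      
                                                      
                                                      
                                                      
                                                      
                                                      
                                                      


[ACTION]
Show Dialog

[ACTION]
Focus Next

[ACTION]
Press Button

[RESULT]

The architecture optimizes log entries reliably. The a
This module coordinates configuration files reliably. 
The process handles database records incrementally. Th
This module maintains batch operations periodically. T
The system transforms incoming requests efficiently. E
Each component manages user sessions sequentially. The
                                                      
This module maintains configuration files sequentially
Error handling analyzes thread pools incrementally.   
The pipeline coordinates cached results incrementally.
Each component validates cached results periodically. 
                                                      
                                                      
                                                      
                                                      
                                                      
                                                      
                                                      
                                                      
                                                      
                                                      
                                                      
                                                      
                                                      


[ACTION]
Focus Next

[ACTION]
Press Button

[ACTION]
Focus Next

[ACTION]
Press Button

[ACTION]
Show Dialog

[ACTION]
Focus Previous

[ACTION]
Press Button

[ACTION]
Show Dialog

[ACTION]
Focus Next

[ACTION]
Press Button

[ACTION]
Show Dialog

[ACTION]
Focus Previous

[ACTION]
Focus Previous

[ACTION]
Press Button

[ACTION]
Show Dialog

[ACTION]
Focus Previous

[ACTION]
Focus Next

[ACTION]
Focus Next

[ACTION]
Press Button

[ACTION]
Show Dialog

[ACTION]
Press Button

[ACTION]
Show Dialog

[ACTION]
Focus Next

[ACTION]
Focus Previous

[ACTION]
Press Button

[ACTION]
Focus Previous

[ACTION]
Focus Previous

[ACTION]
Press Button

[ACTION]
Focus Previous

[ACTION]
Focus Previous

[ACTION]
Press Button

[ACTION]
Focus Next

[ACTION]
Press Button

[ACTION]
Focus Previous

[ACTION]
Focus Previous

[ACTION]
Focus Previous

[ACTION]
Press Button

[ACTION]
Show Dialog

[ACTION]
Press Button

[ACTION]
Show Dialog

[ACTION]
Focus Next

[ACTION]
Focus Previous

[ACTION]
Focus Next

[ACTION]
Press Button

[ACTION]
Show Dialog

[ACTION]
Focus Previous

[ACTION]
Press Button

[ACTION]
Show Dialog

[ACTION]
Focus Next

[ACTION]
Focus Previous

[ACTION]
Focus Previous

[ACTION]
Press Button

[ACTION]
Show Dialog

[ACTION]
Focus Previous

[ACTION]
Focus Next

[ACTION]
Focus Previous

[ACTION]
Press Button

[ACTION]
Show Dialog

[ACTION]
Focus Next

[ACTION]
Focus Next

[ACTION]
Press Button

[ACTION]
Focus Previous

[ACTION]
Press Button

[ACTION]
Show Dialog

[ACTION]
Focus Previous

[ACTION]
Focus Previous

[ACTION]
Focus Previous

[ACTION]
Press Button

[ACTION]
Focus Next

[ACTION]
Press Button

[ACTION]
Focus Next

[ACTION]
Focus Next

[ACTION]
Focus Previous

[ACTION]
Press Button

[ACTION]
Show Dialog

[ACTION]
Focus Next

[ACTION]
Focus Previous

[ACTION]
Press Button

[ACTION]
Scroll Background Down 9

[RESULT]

The pipeline coordinates cached results incrementally.
Each component validates cached results periodically. 
                                                      
                                                      
                                                      
                                                      
                                                      
                                                      
                                                      
                                                      
                                                      
                                                      
                                                      
                                                      
                                                      
                                                      
                                                      
                                                      
                                                      
                                                      
                                                      
                                                      
                                                      
                                                      


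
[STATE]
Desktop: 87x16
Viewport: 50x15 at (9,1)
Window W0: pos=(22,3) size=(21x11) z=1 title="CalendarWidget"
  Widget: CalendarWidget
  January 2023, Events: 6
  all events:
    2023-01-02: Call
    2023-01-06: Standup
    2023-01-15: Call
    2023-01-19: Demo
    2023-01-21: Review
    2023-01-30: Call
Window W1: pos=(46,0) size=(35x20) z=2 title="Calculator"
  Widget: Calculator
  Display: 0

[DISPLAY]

                                     ┃ Calculator 
                                     ┠────────────
             ┏━━━━━━━━━━━━━━━━━━━┓   ┃            
             ┃ CalendarWidget    ┃   ┃┌───┬───┬───
             ┠───────────────────┨   ┃│ 7 │ 8 │ 9 
             ┃    January 2023   ┃   ┃├───┼───┼───
             ┃Mo Tu We Th Fr Sa S┃   ┃│ 4 │ 5 │ 6 
             ┃                   ┃   ┃├───┼───┼───
             ┃ 2*  3  4  5  6*  7┃   ┃│ 1 │ 2 │ 3 
             ┃ 9 10 11 12 13 14 1┃   ┃├───┼───┼───
             ┃16 17 18 19* 20 21*┃   ┃│ 0 │ . │ = 
             ┃23 24 25 26 27 28 2┃   ┃├───┼───┼───
             ┗━━━━━━━━━━━━━━━━━━━┛   ┃│ C │ MC│ MR
                                     ┃└───┴───┴───
                                     ┃            


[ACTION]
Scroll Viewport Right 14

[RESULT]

                       ┃ Calculator               
                       ┠──────────────────────────
━━━━━━━━━━━━━━━━━━━┓   ┃                          
 CalendarWidget    ┃   ┃┌───┬───┬───┬───┐         
───────────────────┨   ┃│ 7 │ 8 │ 9 │ ÷ │         
    January 2023   ┃   ┃├───┼───┼───┼───┤         
Mo Tu We Th Fr Sa S┃   ┃│ 4 │ 5 │ 6 │ × │         
                   ┃   ┃├───┼───┼───┼───┤         
 2*  3  4  5  6*  7┃   ┃│ 1 │ 2 │ 3 │ - │         
 9 10 11 12 13 14 1┃   ┃├───┼───┼───┼───┤         
16 17 18 19* 20 21*┃   ┃│ 0 │ . │ = │ + │         
23 24 25 26 27 28 2┃   ┃├───┼───┼───┼───┤         
━━━━━━━━━━━━━━━━━━━┛   ┃│ C │ MC│ MR│ M+│         
                       ┃└───┴───┴───┴───┘         
                       ┃                          


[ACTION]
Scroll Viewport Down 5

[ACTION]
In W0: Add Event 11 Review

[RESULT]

                       ┃ Calculator               
                       ┠──────────────────────────
━━━━━━━━━━━━━━━━━━━┓   ┃                          
 CalendarWidget    ┃   ┃┌───┬───┬───┬───┐         
───────────────────┨   ┃│ 7 │ 8 │ 9 │ ÷ │         
    January 2023   ┃   ┃├───┼───┼───┼───┤         
Mo Tu We Th Fr Sa S┃   ┃│ 4 │ 5 │ 6 │ × │         
                   ┃   ┃├───┼───┼───┼───┤         
 2*  3  4  5  6*  7┃   ┃│ 1 │ 2 │ 3 │ - │         
 9 10 11* 12 13 14 ┃   ┃├───┼───┼───┼───┤         
16 17 18 19* 20 21*┃   ┃│ 0 │ . │ = │ + │         
23 24 25 26 27 28 2┃   ┃├───┼───┼───┼───┤         
━━━━━━━━━━━━━━━━━━━┛   ┃│ C │ MC│ MR│ M+│         
                       ┃└───┴───┴───┴───┘         
                       ┃                          


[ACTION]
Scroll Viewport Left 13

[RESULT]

                                    ┃ Calculator  
                                    ┠─────────────
            ┏━━━━━━━━━━━━━━━━━━━┓   ┃             
            ┃ CalendarWidget    ┃   ┃┌───┬───┬───┬
            ┠───────────────────┨   ┃│ 7 │ 8 │ 9 │
            ┃    January 2023   ┃   ┃├───┼───┼───┼
            ┃Mo Tu We Th Fr Sa S┃   ┃│ 4 │ 5 │ 6 │
            ┃                   ┃   ┃├───┼───┼───┼
            ┃ 2*  3  4  5  6*  7┃   ┃│ 1 │ 2 │ 3 │
            ┃ 9 10 11* 12 13 14 ┃   ┃├───┼───┼───┼
            ┃16 17 18 19* 20 21*┃   ┃│ 0 │ . │ = │
            ┃23 24 25 26 27 28 2┃   ┃├───┼───┼───┼
            ┗━━━━━━━━━━━━━━━━━━━┛   ┃│ C │ MC│ MR│
                                    ┃└───┴───┴───┴
                                    ┃             


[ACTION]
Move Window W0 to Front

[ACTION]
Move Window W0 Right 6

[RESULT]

                                    ┃ Calculator  
                                    ┠─────────────
                  ┏━━━━━━━━━━━━━━━━━━━┓           
                  ┃ CalendarWidget    ┃──┬───┬───┬
                  ┠───────────────────┨7 │ 8 │ 9 │
                  ┃    January 2023   ┃──┼───┼───┼
                  ┃Mo Tu We Th Fr Sa S┃4 │ 5 │ 6 │
                  ┃                   ┃──┼───┼───┼
                  ┃ 2*  3  4  5  6*  7┃1 │ 2 │ 3 │
                  ┃ 9 10 11* 12 13 14 ┃──┼───┼───┼
                  ┃16 17 18 19* 20 21*┃0 │ . │ = │
                  ┃23 24 25 26 27 28 2┃──┼───┼───┼
                  ┗━━━━━━━━━━━━━━━━━━━┛C │ MC│ MR│
                                    ┃└───┴───┴───┴
                                    ┃             


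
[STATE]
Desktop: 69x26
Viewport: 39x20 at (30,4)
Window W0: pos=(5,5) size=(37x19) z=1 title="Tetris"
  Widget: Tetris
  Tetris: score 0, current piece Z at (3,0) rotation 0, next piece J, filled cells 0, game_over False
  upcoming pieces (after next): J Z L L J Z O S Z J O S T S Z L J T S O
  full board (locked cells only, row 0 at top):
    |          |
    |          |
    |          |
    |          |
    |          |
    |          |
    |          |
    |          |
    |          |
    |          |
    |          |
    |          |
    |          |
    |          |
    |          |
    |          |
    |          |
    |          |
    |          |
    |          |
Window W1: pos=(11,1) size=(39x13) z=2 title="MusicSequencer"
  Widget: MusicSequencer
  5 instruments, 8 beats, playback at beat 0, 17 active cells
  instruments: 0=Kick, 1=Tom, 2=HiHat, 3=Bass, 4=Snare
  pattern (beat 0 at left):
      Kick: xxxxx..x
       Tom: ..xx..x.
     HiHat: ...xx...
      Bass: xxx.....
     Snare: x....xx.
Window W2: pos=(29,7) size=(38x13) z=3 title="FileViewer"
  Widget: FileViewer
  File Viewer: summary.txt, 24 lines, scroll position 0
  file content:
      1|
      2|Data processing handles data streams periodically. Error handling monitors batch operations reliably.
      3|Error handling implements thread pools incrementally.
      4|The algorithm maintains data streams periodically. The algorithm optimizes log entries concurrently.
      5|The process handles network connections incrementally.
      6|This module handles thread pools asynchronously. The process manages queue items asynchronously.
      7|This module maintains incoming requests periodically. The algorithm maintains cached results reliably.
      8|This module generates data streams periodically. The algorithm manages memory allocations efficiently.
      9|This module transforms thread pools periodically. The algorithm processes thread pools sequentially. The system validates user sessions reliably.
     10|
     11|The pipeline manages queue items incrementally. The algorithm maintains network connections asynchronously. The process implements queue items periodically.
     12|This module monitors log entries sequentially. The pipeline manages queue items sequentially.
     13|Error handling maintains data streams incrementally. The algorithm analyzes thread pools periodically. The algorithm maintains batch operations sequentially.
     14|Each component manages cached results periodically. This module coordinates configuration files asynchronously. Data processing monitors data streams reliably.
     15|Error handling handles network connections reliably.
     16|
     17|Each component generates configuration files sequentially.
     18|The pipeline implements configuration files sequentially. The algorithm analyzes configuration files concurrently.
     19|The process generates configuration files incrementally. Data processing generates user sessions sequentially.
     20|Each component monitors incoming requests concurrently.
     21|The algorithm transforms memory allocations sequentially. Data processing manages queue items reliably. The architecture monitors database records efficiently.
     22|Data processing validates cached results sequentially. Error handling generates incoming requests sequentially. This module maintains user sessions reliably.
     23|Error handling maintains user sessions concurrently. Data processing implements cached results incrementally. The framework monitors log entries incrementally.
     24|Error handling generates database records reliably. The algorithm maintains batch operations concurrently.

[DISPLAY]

                   ┃                   
                   ┃                   
                   ┃                   
━━━━━━━━━━━━━━━━━━━━━━━━━━━━━━━━━━━━┓  
 FileViewer                         ┃  
────────────────────────────────────┨  
                                   ▲┃  
Data processing handles data stream█┃  
Error handling implements thread po░┃  
The algorithm maintains data stream░┃  
The process handles network connect░┃  
This module handles thread pools as░┃  
This module maintains incoming requ░┃  
This module generates data streams ░┃  
This module transforms thread pools▼┃  
━━━━━━━━━━━━━━━━━━━━━━━━━━━━━━━━━━━━┛  
           ┃                           
           ┃                           
           ┃                           
━━━━━━━━━━━┛                           


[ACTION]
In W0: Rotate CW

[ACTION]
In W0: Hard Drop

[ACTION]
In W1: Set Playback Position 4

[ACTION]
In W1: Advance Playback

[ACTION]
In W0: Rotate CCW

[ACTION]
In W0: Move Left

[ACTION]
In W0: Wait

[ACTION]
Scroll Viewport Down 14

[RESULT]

                   ┃                   
━━━━━━━━━━━━━━━━━━━━━━━━━━━━━━━━━━━━┓  
 FileViewer                         ┃  
────────────────────────────────────┨  
                                   ▲┃  
Data processing handles data stream█┃  
Error handling implements thread po░┃  
The algorithm maintains data stream░┃  
The process handles network connect░┃  
This module handles thread pools as░┃  
This module maintains incoming requ░┃  
This module generates data streams ░┃  
This module transforms thread pools▼┃  
━━━━━━━━━━━━━━━━━━━━━━━━━━━━━━━━━━━━┛  
           ┃                           
           ┃                           
           ┃                           
━━━━━━━━━━━┛                           
                                       
                                       


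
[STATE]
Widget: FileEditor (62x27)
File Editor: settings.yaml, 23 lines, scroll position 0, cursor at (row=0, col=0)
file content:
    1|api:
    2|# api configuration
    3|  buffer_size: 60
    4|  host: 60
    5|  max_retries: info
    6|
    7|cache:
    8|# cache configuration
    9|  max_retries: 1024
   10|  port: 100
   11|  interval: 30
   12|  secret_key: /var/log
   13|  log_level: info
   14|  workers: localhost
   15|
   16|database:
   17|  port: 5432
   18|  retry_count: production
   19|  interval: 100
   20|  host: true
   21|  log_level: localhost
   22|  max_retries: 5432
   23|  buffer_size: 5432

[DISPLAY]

█pi:                                                         ▲
# api configuration                                          █
  buffer_size: 60                                            ░
  host: 60                                                   ░
  max_retries: info                                          ░
                                                             ░
cache:                                                       ░
# cache configuration                                        ░
  max_retries: 1024                                          ░
  port: 100                                                  ░
  interval: 30                                               ░
  secret_key: /var/log                                       ░
  log_level: info                                            ░
  workers: localhost                                         ░
                                                             ░
database:                                                    ░
  port: 5432                                                 ░
  retry_count: production                                    ░
  interval: 100                                              ░
  host: true                                                 ░
  log_level: localhost                                       ░
  max_retries: 5432                                          ░
  buffer_size: 5432                                          ░
                                                             ░
                                                             ░
                                                             ░
                                                             ▼


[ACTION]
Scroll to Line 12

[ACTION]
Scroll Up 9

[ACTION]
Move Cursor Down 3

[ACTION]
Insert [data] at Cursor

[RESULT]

api:                                                         ▲
# api configuration                                          █
  buffer_size: 60                                            ░
data█ host: 60                                               ░
  max_retries: info                                          ░
                                                             ░
cache:                                                       ░
# cache configuration                                        ░
  max_retries: 1024                                          ░
  port: 100                                                  ░
  interval: 30                                               ░
  secret_key: /var/log                                       ░
  log_level: info                                            ░
  workers: localhost                                         ░
                                                             ░
database:                                                    ░
  port: 5432                                                 ░
  retry_count: production                                    ░
  interval: 100                                              ░
  host: true                                                 ░
  log_level: localhost                                       ░
  max_retries: 5432                                          ░
  buffer_size: 5432                                          ░
                                                             ░
                                                             ░
                                                             ░
                                                             ▼


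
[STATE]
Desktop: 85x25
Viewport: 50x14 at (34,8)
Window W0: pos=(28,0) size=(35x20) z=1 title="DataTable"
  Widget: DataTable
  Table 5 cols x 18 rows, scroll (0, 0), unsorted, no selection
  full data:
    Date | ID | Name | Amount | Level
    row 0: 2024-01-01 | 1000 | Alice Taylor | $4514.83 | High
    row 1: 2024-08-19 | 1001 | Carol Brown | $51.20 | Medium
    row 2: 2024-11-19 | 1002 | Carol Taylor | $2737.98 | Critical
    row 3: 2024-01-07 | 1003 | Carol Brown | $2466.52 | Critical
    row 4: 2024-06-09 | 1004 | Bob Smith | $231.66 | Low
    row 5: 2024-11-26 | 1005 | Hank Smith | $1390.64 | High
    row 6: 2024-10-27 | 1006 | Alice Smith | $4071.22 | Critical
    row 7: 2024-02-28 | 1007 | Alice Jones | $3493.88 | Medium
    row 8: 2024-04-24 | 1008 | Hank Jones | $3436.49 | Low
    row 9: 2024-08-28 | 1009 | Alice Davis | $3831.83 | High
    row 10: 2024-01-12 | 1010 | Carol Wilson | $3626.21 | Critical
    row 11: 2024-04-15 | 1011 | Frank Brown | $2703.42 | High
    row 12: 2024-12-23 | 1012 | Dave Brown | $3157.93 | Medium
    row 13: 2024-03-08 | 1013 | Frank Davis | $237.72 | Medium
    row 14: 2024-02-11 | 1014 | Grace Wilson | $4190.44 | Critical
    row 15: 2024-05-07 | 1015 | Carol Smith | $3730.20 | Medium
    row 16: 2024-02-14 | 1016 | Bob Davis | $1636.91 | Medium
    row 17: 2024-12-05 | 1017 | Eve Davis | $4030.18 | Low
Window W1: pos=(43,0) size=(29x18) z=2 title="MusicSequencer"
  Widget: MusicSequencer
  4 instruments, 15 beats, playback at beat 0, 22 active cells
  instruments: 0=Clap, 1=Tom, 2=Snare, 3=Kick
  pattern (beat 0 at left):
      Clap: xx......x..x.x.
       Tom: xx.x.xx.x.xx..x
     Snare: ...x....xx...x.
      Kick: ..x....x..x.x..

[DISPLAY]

01-07│100┃                           ┃            
06-09│100┃                           ┃            
11-26│100┃                           ┃            
10-27│100┃                           ┃            
02-28│100┃                           ┃            
04-24│100┃                           ┃            
08-28│100┃                           ┃            
01-12│101┃                           ┃            
04-15│101┃                           ┃            
12-23│101┗━━━━━━━━━━━━━━━━━━━━━━━━━━━┛            
03-08│1013│Frank Davis │$237┃                     
━━━━━━━━━━━━━━━━━━━━━━━━━━━━┛                     
                                                  
                                                  


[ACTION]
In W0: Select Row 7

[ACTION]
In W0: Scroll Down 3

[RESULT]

10-27│100┃                           ┃            
02-28│100┃                           ┃            
04-24│100┃                           ┃            
08-28│100┃                           ┃            
01-12│101┃                           ┃            
04-15│101┃                           ┃            
12-23│101┃                           ┃            
03-08│101┃                           ┃            
02-11│101┃                           ┃            
05-07│101┗━━━━━━━━━━━━━━━━━━━━━━━━━━━┛            
02-14│1016│Bob Davis   │$163┃                     
━━━━━━━━━━━━━━━━━━━━━━━━━━━━┛                     
                                                  
                                                  


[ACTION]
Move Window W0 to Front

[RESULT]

10-27│1006│Alice Smith │$407┃        ┃            
02-28│1007│Alice Jones │$349┃        ┃            
04-24│1008│Hank Jones  │$343┃        ┃            
08-28│1009│Alice Davis │$383┃        ┃            
01-12│1010│Carol Wilson│$362┃        ┃            
04-15│1011│Frank Brown │$270┃        ┃            
12-23│1012│Dave Brown  │$315┃        ┃            
03-08│1013│Frank Davis │$237┃        ┃            
02-11│1014│Grace Wilson│$419┃        ┃            
05-07│1015│Carol Smith │$373┃━━━━━━━━┛            
02-14│1016│Bob Davis   │$163┃                     
━━━━━━━━━━━━━━━━━━━━━━━━━━━━┛                     
                                                  
                                                  


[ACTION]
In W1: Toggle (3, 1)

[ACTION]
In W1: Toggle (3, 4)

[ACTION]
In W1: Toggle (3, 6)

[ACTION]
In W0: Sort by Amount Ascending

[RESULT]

04-15│1011│Frank Brown │$270┃        ┃            
11-19│1002│Carol Taylor│$273┃        ┃            
12-23│1012│Dave Brown  │$315┃        ┃            
04-24│1008│Hank Jones  │$343┃        ┃            
02-28│1007│Alice Jones │$349┃        ┃            
01-12│1010│Carol Wilson│$362┃        ┃            
05-07│1015│Carol Smith │$373┃        ┃            
08-28│1009│Alice Davis │$383┃        ┃            
12-05│1017│Eve Davis   │$403┃        ┃            
10-27│1006│Alice Smith │$407┃━━━━━━━━┛            
02-11│1014│Grace Wilson│$419┃                     
━━━━━━━━━━━━━━━━━━━━━━━━━━━━┛                     
                                                  
                                                  
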